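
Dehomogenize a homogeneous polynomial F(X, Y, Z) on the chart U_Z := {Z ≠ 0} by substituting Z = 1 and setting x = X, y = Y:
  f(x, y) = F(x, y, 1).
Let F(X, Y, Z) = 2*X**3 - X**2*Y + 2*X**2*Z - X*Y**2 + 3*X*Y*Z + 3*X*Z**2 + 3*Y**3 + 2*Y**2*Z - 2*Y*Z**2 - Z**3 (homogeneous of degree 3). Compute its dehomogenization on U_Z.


f(x, y) = 2*x**3 - x**2*y + 2*x**2 - x*y**2 + 3*x*y + 3*x + 3*y**3 + 2*y**2 - 2*y - 1

On U_Z we set Z = 1. Each monomial c·X^i·Y^j·Z^k in F becomes c·x^i·y^j·1^k = c·x^i·y^j.
Substituting Z = 1: F(X, Y, 1) = 2*x**3 - x**2*y + 2*x**2 - x*y**2 + 3*x*y + 3*x + 3*y**3 + 2*y**2 - 2*y - 1.
Note: deg(f) ≤ deg(F) = 3; strict inequality happens when F is divisible by Z (lost terms).


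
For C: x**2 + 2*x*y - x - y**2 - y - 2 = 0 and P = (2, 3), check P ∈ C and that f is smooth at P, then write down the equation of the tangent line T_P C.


Tangent line at P: 9*x - 3*y - 9 = 0.

Step 1: f(2, 3) = 0, so P lies on C.
Step 2: partial derivatives
  f_x(x, y) = 2*x + 2*y - 1, f_y(x, y) = 2*x - 2*y - 1.
  f_x(P) = 9, f_y(P) = -3 (gradient nonzero, so P is smooth).
Step 3: tangent line at P: 9·(x − 2) + -3·(y − 3) = 0.
Expanding: 9*x - 3*y - 9 = 0.


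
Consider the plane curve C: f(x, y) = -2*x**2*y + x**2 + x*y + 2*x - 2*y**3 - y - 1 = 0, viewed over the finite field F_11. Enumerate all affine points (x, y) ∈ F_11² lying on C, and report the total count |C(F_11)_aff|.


Affine F_11-points: {(1, 9), (3, 3), (4, 6), (6, 1), (8, 1), (9, 3), (10, 9)}; count = 7.

For each of the 121 pairs (x, y) ∈ F_11², evaluate f(x, y) mod 11. Record the zeros.
  x = 0: [0↦10, 1↦7, 2↦3, 3↦8, 4↦10, 5↦8, 6↦1, 7↦10, 8↦1, 9↦6, 10↦2]  zeros at y ∈ ∅
  x = 1: [0↦2, 1↦9, 2↦4, 3↦8, 4↦9, 5↦6, 6↦9, 7↦6, 8↦7, 9↦0, 10↦6]  zeros at y ∈ {9}
  x = 2: [0↦7, 1↦9, 2↦10, 3↦9, 4↦5, 5↦8, 6↦6, 7↦9, 8↦5, 9↦4, 10↦5]  zeros at y ∈ ∅
  x = 3: [0↦3, 1↦7, 2↦10, 3↦0, 4↦9, 5↦3, 6↦3, 7↦8, 8↦6, 9↦7, 10↦10]  zeros at y ∈ {3}
  x = 4: [0↦1, 1↦3, 2↦4, 3↦3, 4↦10, 5↦2, 6↦0, 7↦3, 8↦10, 9↦9, 10↦10]  zeros at y ∈ {6}
  x = 5: [0↦1, 1↦8, 2↦3, 3↦7, 4↦8, 5↦5, 6↦8, 7↦5, 8↦6, 9↦10, 10↦5]  zeros at y ∈ ∅
  x = 6: [0↦3, 1↦0, 2↦7, 3↦1, 4↦3, 5↦1, 6↦5, 7↦3, 8↦5, 9↦10, 10↦6]  zeros at y ∈ {1}
  x = 7: [0↦7, 1↦1, 2↦5, 3↦7, 4↦6, 5↦1, 6↦2, 7↦8, 8↦7, 9↦9, 10↦2]  zeros at y ∈ ∅
  x = 8: [0↦2, 1↦0, 2↦8, 3↦3, 4↦6, 5↦5, 6↦10, 7↦9, 8↦1, 9↦7, 10↦4]  zeros at y ∈ {1}
  x = 9: [0↦10, 1↦8, 2↦5, 3↦0, 4↦3, 5↦2, 6↦7, 7↦6, 8↦9, 9↦4, 10↦1]  zeros at y ∈ {3}
  x = 10: [0↦9, 1↦3, 2↦7, 3↦9, 4↦8, 5↦3, 6↦4, 7↦10, 8↦9, 9↦0, 10↦4]  zeros at y ∈ {9}
Collecting zeros: affine points = {(1, 9), (3, 3), (4, 6), (6, 1), (8, 1), (9, 3), (10, 9)}.
Total count |C(F_11)_aff| = 7.


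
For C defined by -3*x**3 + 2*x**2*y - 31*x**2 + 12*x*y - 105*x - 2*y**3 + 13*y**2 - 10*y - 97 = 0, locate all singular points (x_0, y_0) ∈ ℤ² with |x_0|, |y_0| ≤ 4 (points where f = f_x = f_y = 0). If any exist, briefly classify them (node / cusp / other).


Singular points: {(-3, 2)}; classification: cusp.

Compute partial derivatives:
  f_x = -9*x**2 + 4*x*y - 62*x + 12*y - 105.
  f_y = 2*x**2 + 12*x - 6*y**2 + 26*y - 10.
Scan x_0 ∈ {−4, ..., 4}. For each x_0, f_y(x_0, y) is a polynomial in y; find its integer roots y ∈ {−4, ..., 4}, then test f_x and f at those candidates.
  x = -4: f_y(-4, y) = -6*y**2 + 26*y - 26; no integer root y with |y| ≤ 4.
  x = -3: f_y(-3, y) = -6*y**2 + 26*y - 28; vanishes at y ∈ {2}. (-3, 2): f_x = 0, f = 0 — SINGULAR.
  x = -2: f_y(-2, y) = -6*y**2 + 26*y - 26; no integer root y with |y| ≤ 4.
  x = -1: f_y(-1, y) = -6*y**2 + 26*y - 20; vanishes at y ∈ {1}. (-1, 1): f_x = -44 ≠ 0.
  x = 0: f_y(0, y) = -6*y**2 + 26*y - 10; no integer root y with |y| ≤ 4.
  x = 1: f_y(1, y) = -6*y**2 + 26*y + 4; no integer root y with |y| ≤ 4.
  x = 2: f_y(2, y) = -6*y**2 + 26*y + 22; no integer root y with |y| ≤ 4.
  x = 3: f_y(3, y) = -6*y**2 + 26*y + 44; no integer root y with |y| ≤ 4.
  x = 4: f_y(4, y) = -6*y**2 + 26*y + 70; no integer root y with |y| ≤ 4.
Only singular point on the grid: (-3, 2).
Classify: substitute x = -3 + u, y = 2 + v and expand: f = -3*u**3 + 2*u**2*v - 2*v**3 + v**2.
No constant or linear terms (consistent with a singular point). Quadratic part: v**2. Cubic part: -3*u**3 + 2*u**2*v - 2*v**3.
The quadratic part v**2 is a perfect square, so there is a single (double) tangent line v = 0, i.e. y = 2. Restricting the cubic part to that line (v = 0) leaves -3*u**3 ≠ 0, so f is not divisible by v and the branch is v² ≈ 3*u**3 to lowest order — this is a cusp.
Classification: cusp.


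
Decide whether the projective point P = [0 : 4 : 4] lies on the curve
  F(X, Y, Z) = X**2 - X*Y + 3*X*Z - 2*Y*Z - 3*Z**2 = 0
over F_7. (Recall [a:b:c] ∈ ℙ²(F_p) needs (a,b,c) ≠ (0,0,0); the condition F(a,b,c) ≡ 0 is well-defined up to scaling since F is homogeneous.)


F(0,4,4) ≡ 4 (mod 7); P is NOT on the curve.

Evaluate F(0, 4, 4) term-by-term (mod 7).
  X**2 ↦ 1·0·1·1 = 0
  -X*Y ↦ -1·0·4·1 = 0
  3*X*Z ↦ 3·0·1·4 = 0
  -2*Y*Z ↦ -2·1·4·4 = -32
  -3*Z**2 ↦ -3·1·1·16 = -48
Sum: F(0, 4, 4) = (0) + (0) + (0) + (-32) + (-48) = -80.
Reducing mod 7: -80 ≡ 4 (mod 7).
Since F(a, b, c) ≡ 4 ≠ 0 (mod 7), P does NOT lie on the curve.


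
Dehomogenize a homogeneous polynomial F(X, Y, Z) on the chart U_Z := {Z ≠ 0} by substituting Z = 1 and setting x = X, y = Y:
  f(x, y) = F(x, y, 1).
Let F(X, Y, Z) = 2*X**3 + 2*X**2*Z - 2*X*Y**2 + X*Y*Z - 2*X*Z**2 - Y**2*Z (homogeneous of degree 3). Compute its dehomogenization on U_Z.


f(x, y) = 2*x**3 + 2*x**2 - 2*x*y**2 + x*y - 2*x - y**2

On U_Z we set Z = 1. Each monomial c·X^i·Y^j·Z^k in F becomes c·x^i·y^j·1^k = c·x^i·y^j.
Substituting Z = 1: F(X, Y, 1) = 2*x**3 + 2*x**2 - 2*x*y**2 + x*y - 2*x - y**2.
Note: deg(f) ≤ deg(F) = 3; strict inequality happens when F is divisible by Z (lost terms).


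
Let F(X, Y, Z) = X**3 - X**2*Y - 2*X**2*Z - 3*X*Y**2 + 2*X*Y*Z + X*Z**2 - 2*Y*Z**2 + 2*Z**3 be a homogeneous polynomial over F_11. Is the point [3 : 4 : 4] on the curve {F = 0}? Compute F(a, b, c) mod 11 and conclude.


F(3,4,4) ≡ 7 (mod 11); P is NOT on the curve.

Evaluate F(3, 4, 4) term-by-term (mod 11).
  X**3 ↦ 1·27·1·1 = 27
  -X**2*Y ↦ -1·9·4·1 = -36
  -2*X**2*Z ↦ -2·9·1·4 = -72
  -3*X*Y**2 ↦ -3·3·16·1 = -144
  2*X*Y*Z ↦ 2·3·4·4 = 96
  X*Z**2 ↦ 1·3·1·16 = 48
  -2*Y*Z**2 ↦ -2·1·4·16 = -128
  2*Z**3 ↦ 2·1·1·64 = 128
Sum: F(3, 4, 4) = (27) + (-36) + (-72) + (-144) + (96) + (48) + (-128) + (128) = -81.
Reducing mod 11: -81 ≡ 7 (mod 11).
Since F(a, b, c) ≡ 7 ≠ 0 (mod 11), P does NOT lie on the curve.


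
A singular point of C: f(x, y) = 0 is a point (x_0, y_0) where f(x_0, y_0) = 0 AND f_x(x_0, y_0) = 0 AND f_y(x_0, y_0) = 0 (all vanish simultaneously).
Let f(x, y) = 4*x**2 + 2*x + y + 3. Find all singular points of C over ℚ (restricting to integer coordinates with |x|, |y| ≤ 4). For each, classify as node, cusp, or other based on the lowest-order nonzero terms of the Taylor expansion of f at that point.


No singular points in the scanned grid; C is smooth there.

Compute partial derivatives:
  f_x = 8*x + 2.
  f_y = 1.
f_y = 1 is a nonzero constant, so f_y never vanishes: no point (x, y) can satisfy f = f_x = f_y = 0. In particular no (x, y) ∈ {−4, ..., 4}² is singular; the curve is smooth.


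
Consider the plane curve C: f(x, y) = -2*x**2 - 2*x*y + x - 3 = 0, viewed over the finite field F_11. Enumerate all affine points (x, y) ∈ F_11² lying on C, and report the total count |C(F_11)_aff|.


Affine F_11-points: {(1, 9), (2, 6), (3, 8), (4, 3), (5, 4), (6, 8), (7, 9), (8, 4), (9, 6), (10, 3)}; count = 10.

For each of the 121 pairs (x, y) ∈ F_11², evaluate f(x, y) mod 11. Record the zeros.
  x = 0: [0↦8, 1↦8, 2↦8, 3↦8, 4↦8, 5↦8, 6↦8, 7↦8, 8↦8, 9↦8, 10↦8]  zeros at y ∈ ∅
  x = 1: [0↦7, 1↦5, 2↦3, 3↦1, 4↦10, 5↦8, 6↦6, 7↦4, 8↦2, 9↦0, 10↦9]  zeros at y ∈ {9}
  x = 2: [0↦2, 1↦9, 2↦5, 3↦1, 4↦8, 5↦4, 6↦0, 7↦7, 8↦3, 9↦10, 10↦6]  zeros at y ∈ {6}
  x = 3: [0↦4, 1↦9, 2↦3, 3↦8, 4↦2, 5↦7, 6↦1, 7↦6, 8↦0, 9↦5, 10↦10]  zeros at y ∈ {8}
  x = 4: [0↦2, 1↦5, 2↦8, 3↦0, 4↦3, 5↦6, 6↦9, 7↦1, 8↦4, 9↦7, 10↦10]  zeros at y ∈ {3}
  x = 5: [0↦7, 1↦8, 2↦9, 3↦10, 4↦0, 5↦1, 6↦2, 7↦3, 8↦4, 9↦5, 10↦6]  zeros at y ∈ {4}
  x = 6: [0↦8, 1↦7, 2↦6, 3↦5, 4↦4, 5↦3, 6↦2, 7↦1, 8↦0, 9↦10, 10↦9]  zeros at y ∈ {8}
  x = 7: [0↦5, 1↦2, 2↦10, 3↦7, 4↦4, 5↦1, 6↦9, 7↦6, 8↦3, 9↦0, 10↦8]  zeros at y ∈ {9}
  x = 8: [0↦9, 1↦4, 2↦10, 3↦5, 4↦0, 5↦6, 6↦1, 7↦7, 8↦2, 9↦8, 10↦3]  zeros at y ∈ {4}
  x = 9: [0↦9, 1↦2, 2↦6, 3↦10, 4↦3, 5↦7, 6↦0, 7↦4, 8↦8, 9↦1, 10↦5]  zeros at y ∈ {6}
  x = 10: [0↦5, 1↦7, 2↦9, 3↦0, 4↦2, 5↦4, 6↦6, 7↦8, 8↦10, 9↦1, 10↦3]  zeros at y ∈ {3}
Collecting zeros: affine points = {(1, 9), (2, 6), (3, 8), (4, 3), (5, 4), (6, 8), (7, 9), (8, 4), (9, 6), (10, 3)}.
Total count |C(F_11)_aff| = 10.


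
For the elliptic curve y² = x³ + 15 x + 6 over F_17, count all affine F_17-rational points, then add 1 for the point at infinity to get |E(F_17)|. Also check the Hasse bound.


Affine points = {(5, 6), (5, 11), (8, 3), (8, 14), (10, 0), (13, 1), (13, 16), (14, 6), (14, 11), (15, 6), (15, 11)}; affine count = 11; |E(F_17)| = 12.

Discriminant check: Δ ∝ 4a³ + 27b² = 4·15³ + 27·6² = 4·3375 + 27·36 ≡ 5 (mod 17). Nonzero ⇒ E is nonsingular.
For each x ∈ F_17, compute rhs = x³ + 15·x + 6 mod 17, then count y ∈ F_17 with y² ≡ rhs.
  x = 0: rhs = 6, matching y values: none (0 points).
  x = 1: rhs = 5, matching y values: none (0 points).
  x = 2: rhs = 10, matching y values: none (0 points).
  x = 3: rhs = 10, matching y values: none (0 points).
  x = 4: rhs = 11, matching y values: none (0 points).
  x = 5: rhs = 2, matching y values: 6, 11 (2 points).
  x = 6: rhs = 6, matching y values: none (0 points).
  x = 7: rhs = 12, matching y values: none (0 points).
  x = 8: rhs = 9, matching y values: 3, 14 (2 points).
  x = 9: rhs = 3, matching y values: none (0 points).
  x = 10: rhs = 0, matching y values: 0 (1 points).
  x = 11: rhs = 6, matching y values: none (0 points).
  x = 12: rhs = 10, matching y values: none (0 points).
  x = 13: rhs = 1, matching y values: 1, 16 (2 points).
  x = 14: rhs = 2, matching y values: 6, 11 (2 points).
  x = 15: rhs = 2, matching y values: 6, 11 (2 points).
  x = 16: rhs = 7, matching y values: none (0 points).
Total affine count: 11.
Full point count |E(F_17)| = 11 + 1 = 12.
Hasse bound: |12 − (17+1)| = |-6| = 6 ≤ 2√17 ≈ 8.2462 ✓.


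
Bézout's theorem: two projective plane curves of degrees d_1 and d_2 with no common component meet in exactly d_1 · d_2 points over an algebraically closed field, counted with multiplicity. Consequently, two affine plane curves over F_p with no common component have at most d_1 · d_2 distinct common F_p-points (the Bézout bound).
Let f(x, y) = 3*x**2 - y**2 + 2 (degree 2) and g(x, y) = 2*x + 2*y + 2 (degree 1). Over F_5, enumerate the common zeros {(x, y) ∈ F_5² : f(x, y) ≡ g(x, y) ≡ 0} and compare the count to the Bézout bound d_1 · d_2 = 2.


Common zeros: {(2, 2), (4, 0)}; count = 2; Bézout bound = 2.

deg(f) = 2, deg(g) = 1, so Bézout bound = 2.
Scan x ∈ F_5. For each x, list the y ∈ F_5 with f(x, y) ≡ 0 and those with g(x, y) ≡ 0 (mod 5); the common zeros in that column are the intersection.
  x = 0: f ≡ 0 at y ∈ ∅; g ≡ 0 at y ∈ {4}; common: ∅.
  x = 1: f ≡ 0 at y ∈ {0}; g ≡ 0 at y ∈ {3}; common: ∅.
  x = 2: f ≡ 0 at y ∈ {2, 3}; g ≡ 0 at y ∈ {2}; common: {2}.
  x = 3: f ≡ 0 at y ∈ {2, 3}; g ≡ 0 at y ∈ {1}; common: ∅.
  x = 4: f ≡ 0 at y ∈ {0}; g ≡ 0 at y ∈ {0}; common: {0}.
Collecting: common zeros = {(2, 2), (4, 0)}, so the count is 2.
Comparison with the Bézout bound: 2 ≤ 2 = deg(f)·deg(g), as expected for curves with no common component (the bound is attained).


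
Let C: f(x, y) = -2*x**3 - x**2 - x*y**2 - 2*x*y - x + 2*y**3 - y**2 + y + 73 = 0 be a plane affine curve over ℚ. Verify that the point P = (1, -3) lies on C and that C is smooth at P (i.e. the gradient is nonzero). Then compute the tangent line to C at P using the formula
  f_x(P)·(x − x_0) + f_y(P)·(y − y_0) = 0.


Tangent line at P: -12*x + 65*y + 207 = 0.

Step 1: f(1, -3) = 0, so P lies on C.
Step 2: partial derivatives
  f_x(x, y) = -6*x**2 - 2*x - y**2 - 2*y - 1, f_y(x, y) = -2*x*y - 2*x + 6*y**2 - 2*y + 1.
  f_x(P) = -12, f_y(P) = 65 (gradient nonzero, so P is smooth).
Step 3: tangent line at P: -12·(x − 1) + 65·(y − -3) = 0.
Expanding: -12*x + 65*y + 207 = 0.


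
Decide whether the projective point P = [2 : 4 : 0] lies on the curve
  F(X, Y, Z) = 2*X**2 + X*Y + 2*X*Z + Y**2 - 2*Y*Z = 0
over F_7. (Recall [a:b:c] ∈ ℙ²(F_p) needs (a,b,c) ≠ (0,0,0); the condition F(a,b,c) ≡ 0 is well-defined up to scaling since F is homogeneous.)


F(2,4,0) ≡ 4 (mod 7); P is NOT on the curve.

Evaluate F(2, 4, 0) term-by-term (mod 7).
  2*X**2 ↦ 2·4·1·1 = 8
  X*Y ↦ 1·2·4·1 = 8
  2*X*Z ↦ 2·2·1·0 = 0
  Y**2 ↦ 1·1·16·1 = 16
  -2*Y*Z ↦ -2·1·4·0 = 0
Sum: F(2, 4, 0) = (8) + (8) + (0) + (16) + (0) = 32.
Reducing mod 7: 32 ≡ 4 (mod 7).
Since F(a, b, c) ≡ 4 ≠ 0 (mod 7), P does NOT lie on the curve.


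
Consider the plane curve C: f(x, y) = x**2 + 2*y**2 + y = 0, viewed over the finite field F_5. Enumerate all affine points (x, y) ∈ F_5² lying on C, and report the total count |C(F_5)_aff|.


Affine F_5-points: {(0, 0), (0, 2), (2, 3), (2, 4), (3, 3), (3, 4)}; count = 6.

For each of the 25 pairs (x, y) ∈ F_5², evaluate f(x, y) mod 5. Record the zeros.
  x = 0: [0↦0, 1↦3, 2↦0, 3↦1, 4↦1]  zeros at y ∈ {0, 2}
  x = 1: [0↦1, 1↦4, 2↦1, 3↦2, 4↦2]  zeros at y ∈ ∅
  x = 2: [0↦4, 1↦2, 2↦4, 3↦0, 4↦0]  zeros at y ∈ {3, 4}
  x = 3: [0↦4, 1↦2, 2↦4, 3↦0, 4↦0]  zeros at y ∈ {3, 4}
  x = 4: [0↦1, 1↦4, 2↦1, 3↦2, 4↦2]  zeros at y ∈ ∅
Collecting zeros: affine points = {(0, 0), (0, 2), (2, 3), (2, 4), (3, 3), (3, 4)}.
Total count |C(F_5)_aff| = 6.


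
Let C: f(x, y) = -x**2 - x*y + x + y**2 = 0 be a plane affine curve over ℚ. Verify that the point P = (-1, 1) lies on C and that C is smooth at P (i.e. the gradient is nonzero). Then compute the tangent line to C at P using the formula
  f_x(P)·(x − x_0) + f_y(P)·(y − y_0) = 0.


Tangent line at P: 2*x + 3*y - 1 = 0.

Step 1: f(-1, 1) = 0, so P lies on C.
Step 2: partial derivatives
  f_x(x, y) = -2*x - y + 1, f_y(x, y) = -x + 2*y.
  f_x(P) = 2, f_y(P) = 3 (gradient nonzero, so P is smooth).
Step 3: tangent line at P: 2·(x − -1) + 3·(y − 1) = 0.
Expanding: 2*x + 3*y - 1 = 0.


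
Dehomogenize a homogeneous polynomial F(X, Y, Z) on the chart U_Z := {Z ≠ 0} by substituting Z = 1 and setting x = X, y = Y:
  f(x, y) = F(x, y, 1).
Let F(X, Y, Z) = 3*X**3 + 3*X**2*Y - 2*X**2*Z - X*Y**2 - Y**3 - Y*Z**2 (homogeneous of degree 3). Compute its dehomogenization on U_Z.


f(x, y) = 3*x**3 + 3*x**2*y - 2*x**2 - x*y**2 - y**3 - y

On U_Z we set Z = 1. Each monomial c·X^i·Y^j·Z^k in F becomes c·x^i·y^j·1^k = c·x^i·y^j.
Substituting Z = 1: F(X, Y, 1) = 3*x**3 + 3*x**2*y - 2*x**2 - x*y**2 - y**3 - y.
Note: deg(f) ≤ deg(F) = 3; strict inequality happens when F is divisible by Z (lost terms).


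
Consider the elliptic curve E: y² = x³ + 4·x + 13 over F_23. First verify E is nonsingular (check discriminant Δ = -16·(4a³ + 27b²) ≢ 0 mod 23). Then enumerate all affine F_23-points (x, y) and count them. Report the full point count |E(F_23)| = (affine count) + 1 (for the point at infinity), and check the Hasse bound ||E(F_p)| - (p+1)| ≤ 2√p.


Affine points = {(0, 6), (0, 17), (1, 8), (1, 15), (2, 11), (2, 12), (3, 11), (3, 12), (4, 1), (4, 22), (6, 0), (7, 4), (7, 19), (10, 8), (10, 15), (11, 10), (11, 13), (12, 8), (12, 15), (13, 10), (13, 13), (17, 7), (17, 16), (18, 11), (18, 12), (19, 5), (19, 18), (22, 10), (22, 13)}; affine count = 29; |E(F_23)| = 30.

Discriminant check: Δ ∝ 4a³ + 27b² = 4·4³ + 27·13² = 4·64 + 27·169 ≡ 12 (mod 23). Nonzero ⇒ E is nonsingular.
For each x ∈ F_23, compute rhs = x³ + 4·x + 13 mod 23, then count y ∈ F_23 with y² ≡ rhs.
  x = 0: rhs = 13, matching y values: 6, 17 (2 points).
  x = 1: rhs = 18, matching y values: 8, 15 (2 points).
  x = 2: rhs = 6, matching y values: 11, 12 (2 points).
  x = 3: rhs = 6, matching y values: 11, 12 (2 points).
  x = 4: rhs = 1, matching y values: 1, 22 (2 points).
  x = 5: rhs = 20, matching y values: none (0 points).
  x = 6: rhs = 0, matching y values: 0 (1 points).
  x = 7: rhs = 16, matching y values: 4, 19 (2 points).
  x = 8: rhs = 5, matching y values: none (0 points).
  x = 9: rhs = 19, matching y values: none (0 points).
  x = 10: rhs = 18, matching y values: 8, 15 (2 points).
  x = 11: rhs = 8, matching y values: 10, 13 (2 points).
  x = 12: rhs = 18, matching y values: 8, 15 (2 points).
  x = 13: rhs = 8, matching y values: 10, 13 (2 points).
  x = 14: rhs = 7, matching y values: none (0 points).
  x = 15: rhs = 21, matching y values: none (0 points).
  x = 16: rhs = 10, matching y values: none (0 points).
  x = 17: rhs = 3, matching y values: 7, 16 (2 points).
  x = 18: rhs = 6, matching y values: 11, 12 (2 points).
  x = 19: rhs = 2, matching y values: 5, 18 (2 points).
  x = 20: rhs = 20, matching y values: none (0 points).
  x = 21: rhs = 20, matching y values: none (0 points).
  x = 22: rhs = 8, matching y values: 10, 13 (2 points).
Total affine count: 29.
Full point count |E(F_23)| = 29 + 1 = 30.
Hasse bound: |30 − (23+1)| = |6| = 6 ≤ 2√23 ≈ 9.5917 ✓.


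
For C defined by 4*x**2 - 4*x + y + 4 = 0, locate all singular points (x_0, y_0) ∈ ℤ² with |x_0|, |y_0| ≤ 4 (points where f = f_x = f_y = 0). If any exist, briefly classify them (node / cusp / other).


No singular points in the scanned grid; C is smooth there.

Compute partial derivatives:
  f_x = 8*x - 4.
  f_y = 1.
f_y = 1 is a nonzero constant, so f_y never vanishes: no point (x, y) can satisfy f = f_x = f_y = 0. In particular no (x, y) ∈ {−4, ..., 4}² is singular; the curve is smooth.


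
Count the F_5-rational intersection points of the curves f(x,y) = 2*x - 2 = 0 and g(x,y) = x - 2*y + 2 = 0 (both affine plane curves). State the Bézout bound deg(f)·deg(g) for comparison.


Common zeros: {(1, 4)}; count = 1; Bézout bound = 1.

deg(f) = 1, deg(g) = 1, so Bézout bound = 1.
Scan x ∈ F_5. For each x, list the y ∈ F_5 with f(x, y) ≡ 0 and those with g(x, y) ≡ 0 (mod 5); the common zeros in that column are the intersection.
  x = 0: f ≡ 0 at y ∈ ∅; g ≡ 0 at y ∈ {1}; common: ∅.
  x = 1: f ≡ 0 at y ∈ {0, 1, 2, 3, 4}; g ≡ 0 at y ∈ {4}; common: {4}.
  x = 2: f ≡ 0 at y ∈ ∅; g ≡ 0 at y ∈ {2}; common: ∅.
  x = 3: f ≡ 0 at y ∈ ∅; g ≡ 0 at y ∈ {0}; common: ∅.
  x = 4: f ≡ 0 at y ∈ ∅; g ≡ 0 at y ∈ {3}; common: ∅.
Collecting: common zeros = {(1, 4)}, so the count is 1.
Comparison with the Bézout bound: 1 ≤ 1 = deg(f)·deg(g), as expected for curves with no common component (the bound is attained).


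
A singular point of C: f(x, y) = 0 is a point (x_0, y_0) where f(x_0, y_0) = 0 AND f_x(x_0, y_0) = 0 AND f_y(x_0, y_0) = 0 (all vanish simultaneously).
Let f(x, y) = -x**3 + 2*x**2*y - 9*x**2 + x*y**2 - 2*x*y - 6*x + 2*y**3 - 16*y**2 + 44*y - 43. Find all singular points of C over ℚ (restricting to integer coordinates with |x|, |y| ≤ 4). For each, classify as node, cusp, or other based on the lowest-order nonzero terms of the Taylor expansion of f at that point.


Singular points: {(-1, 3)}; classification: cusp.

Compute partial derivatives:
  f_x = -3*x**2 + 4*x*y - 18*x + y**2 - 2*y - 6.
  f_y = 2*x**2 + 2*x*y - 2*x + 6*y**2 - 32*y + 44.
Scan x_0 ∈ {−4, ..., 4}. For each x_0, f_y(x_0, y) is a polynomial in y; find its integer roots y ∈ {−4, ..., 4}, then test f_x and f at those candidates.
  x = -4: f_y(-4, y) = 6*y**2 - 40*y + 84; no integer root y with |y| ≤ 4.
  x = -3: f_y(-3, y) = 6*y**2 - 38*y + 68; no integer root y with |y| ≤ 4.
  x = -2: f_y(-2, y) = 6*y**2 - 36*y + 56; no integer root y with |y| ≤ 4.
  x = -1: f_y(-1, y) = 6*y**2 - 34*y + 48; vanishes at y ∈ {3}. (-1, 3): f_x = 0, f = 0 — SINGULAR.
  x = 0: f_y(0, y) = 6*y**2 - 32*y + 44; no integer root y with |y| ≤ 4.
  x = 1: f_y(1, y) = 6*y**2 - 30*y + 44; no integer root y with |y| ≤ 4.
  x = 2: f_y(2, y) = 6*y**2 - 28*y + 48; no integer root y with |y| ≤ 4.
  x = 3: f_y(3, y) = 6*y**2 - 26*y + 56; no integer root y with |y| ≤ 4.
  x = 4: f_y(4, y) = 6*y**2 - 24*y + 68; no integer root y with |y| ≤ 4.
Only singular point on the grid: (-1, 3).
Classify: substitute x = -1 + u, y = 3 + v and expand: f = -u**3 + 2*u**2*v + u*v**2 + 2*v**3 + v**2.
No constant or linear terms (consistent with a singular point). Quadratic part: v**2. Cubic part: -u**3 + 2*u**2*v + u*v**2 + 2*v**3.
The quadratic part v**2 is a perfect square, so there is a single (double) tangent line v = 0, i.e. y = 3. Restricting the cubic part to that line (v = 0) leaves -u**3 ≠ 0, so f is not divisible by v and the branch is v² ≈ u**3 to lowest order — this is a cusp.
Classification: cusp.


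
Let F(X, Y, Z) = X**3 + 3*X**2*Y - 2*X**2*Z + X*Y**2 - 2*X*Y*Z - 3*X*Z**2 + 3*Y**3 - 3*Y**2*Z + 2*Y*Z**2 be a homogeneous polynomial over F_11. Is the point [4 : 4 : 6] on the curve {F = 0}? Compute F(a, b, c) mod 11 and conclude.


F(4,4,6) ≡ 4 (mod 11); P is NOT on the curve.

Evaluate F(4, 4, 6) term-by-term (mod 11).
  X**3 ↦ 1·64·1·1 = 64
  3*X**2*Y ↦ 3·16·4·1 = 192
  -2*X**2*Z ↦ -2·16·1·6 = -192
  X*Y**2 ↦ 1·4·16·1 = 64
  -2*X*Y*Z ↦ -2·4·4·6 = -192
  -3*X*Z**2 ↦ -3·4·1·36 = -432
  3*Y**3 ↦ 3·1·64·1 = 192
  -3*Y**2*Z ↦ -3·1·16·6 = -288
  2*Y*Z**2 ↦ 2·1·4·36 = 288
Sum: F(4, 4, 6) = (64) + (192) + (-192) + (64) + (-192) + (-432) + (192) + (-288) + (288) = -304.
Reducing mod 11: -304 ≡ 4 (mod 11).
Since F(a, b, c) ≡ 4 ≠ 0 (mod 11), P does NOT lie on the curve.


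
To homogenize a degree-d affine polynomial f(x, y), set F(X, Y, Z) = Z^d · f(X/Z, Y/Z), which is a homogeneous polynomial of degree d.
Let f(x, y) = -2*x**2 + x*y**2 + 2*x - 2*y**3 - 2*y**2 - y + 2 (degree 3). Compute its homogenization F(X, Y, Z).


F(X, Y, Z) = -2*X**2*Z + X*Y**2 + 2*X*Z**2 - 2*Y**3 - 2*Y**2*Z - Y*Z**2 + 2*Z**3

deg(f) = 3.
Substitute x = X/Z, y = Y/Z into f, then multiply by Z^3.
  monomial -2·x^2·y^0 ↦ -2·X^2·Y^0·Z^1.
  monomial 1·x^1·y^2 ↦ 1·X^1·Y^2·Z^0.
  monomial 2·x^1·y^0 ↦ 2·X^1·Y^0·Z^2.
  monomial -2·x^0·y^3 ↦ -2·X^0·Y^3·Z^0.
  monomial -2·x^0·y^2 ↦ -2·X^0·Y^2·Z^1.
  monomial -1·x^0·y^1 ↦ -1·X^0·Y^1·Z^2.
  monomial 2·x^0·y^0 ↦ 2·X^0·Y^0·Z^3.
Collecting: F(X, Y, Z) = -2*X**2*Z + X*Y**2 + 2*X*Z**2 - 2*Y**3 - 2*Y**2*Z - Y*Z**2 + 2*Z**3.


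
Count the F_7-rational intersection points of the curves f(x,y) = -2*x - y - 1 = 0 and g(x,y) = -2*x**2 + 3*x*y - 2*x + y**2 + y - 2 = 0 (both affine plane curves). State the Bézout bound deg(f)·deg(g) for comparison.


Common zeros: ∅; count = 0; Bézout bound = 2.

deg(f) = 1, deg(g) = 2, so Bézout bound = 2.
Scan x ∈ F_7. For each x, list the y ∈ F_7 with f(x, y) ≡ 0 and those with g(x, y) ≡ 0 (mod 7); the common zeros in that column are the intersection.
  x = 0: f ≡ 0 at y ∈ {6}; g ≡ 0 at y ∈ {1, 5}; common: ∅.
  x = 1: f ≡ 0 at y ∈ {4}; g ≡ 0 at y ∈ ∅; common: ∅.
  x = 2: f ≡ 0 at y ∈ {2}; g ≡ 0 at y ∈ {0}; common: ∅.
  x = 3: f ≡ 0 at y ∈ {0}; g ≡ 0 at y ∈ {5, 6}; common: ∅.
  x = 4: f ≡ 0 at y ∈ {5}; g ≡ 0 at y ∈ {0, 1}; common: ∅.
  x = 5: f ≡ 0 at y ∈ {3}; g ≡ 0 at y ∈ {6}; common: ∅.
  x = 6: f ≡ 0 at y ∈ {1}; g ≡ 0 at y ∈ ∅; common: ∅.
Collecting: common zeros = ∅, so the count is 0.
Comparison with the Bézout bound: 0 ≤ 2 = deg(f)·deg(g), as expected for curves with no common component (the affine F_7-count falls short of the bound because intersections may lie at infinity, over extension fields, or carry multiplicity).


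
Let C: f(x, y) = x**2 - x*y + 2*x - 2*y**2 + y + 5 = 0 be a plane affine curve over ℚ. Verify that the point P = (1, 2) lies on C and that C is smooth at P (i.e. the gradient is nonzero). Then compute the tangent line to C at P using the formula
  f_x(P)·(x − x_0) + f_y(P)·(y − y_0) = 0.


Tangent line at P: 2*x - 8*y + 14 = 0.

Step 1: f(1, 2) = 0, so P lies on C.
Step 2: partial derivatives
  f_x(x, y) = 2*x - y + 2, f_y(x, y) = -x - 4*y + 1.
  f_x(P) = 2, f_y(P) = -8 (gradient nonzero, so P is smooth).
Step 3: tangent line at P: 2·(x − 1) + -8·(y − 2) = 0.
Expanding: 2*x - 8*y + 14 = 0.


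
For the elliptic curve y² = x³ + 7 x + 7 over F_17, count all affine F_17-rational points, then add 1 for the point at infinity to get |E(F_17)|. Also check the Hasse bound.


Affine points = {(1, 7), (1, 10), (3, 2), (3, 15), (7, 5), (7, 12), (9, 0), (11, 2), (11, 15), (12, 0), (13, 0), (15, 6), (15, 11), (16, 4), (16, 13)}; affine count = 15; |E(F_17)| = 16.

Discriminant check: Δ ∝ 4a³ + 27b² = 4·7³ + 27·7² = 4·343 + 27·49 ≡ 9 (mod 17). Nonzero ⇒ E is nonsingular.
For each x ∈ F_17, compute rhs = x³ + 7·x + 7 mod 17, then count y ∈ F_17 with y² ≡ rhs.
  x = 0: rhs = 7, matching y values: none (0 points).
  x = 1: rhs = 15, matching y values: 7, 10 (2 points).
  x = 2: rhs = 12, matching y values: none (0 points).
  x = 3: rhs = 4, matching y values: 2, 15 (2 points).
  x = 4: rhs = 14, matching y values: none (0 points).
  x = 5: rhs = 14, matching y values: none (0 points).
  x = 6: rhs = 10, matching y values: none (0 points).
  x = 7: rhs = 8, matching y values: 5, 12 (2 points).
  x = 8: rhs = 14, matching y values: none (0 points).
  x = 9: rhs = 0, matching y values: 0 (1 points).
  x = 10: rhs = 6, matching y values: none (0 points).
  x = 11: rhs = 4, matching y values: 2, 15 (2 points).
  x = 12: rhs = 0, matching y values: 0 (1 points).
  x = 13: rhs = 0, matching y values: 0 (1 points).
  x = 14: rhs = 10, matching y values: none (0 points).
  x = 15: rhs = 2, matching y values: 6, 11 (2 points).
  x = 16: rhs = 16, matching y values: 4, 13 (2 points).
Total affine count: 15.
Full point count |E(F_17)| = 15 + 1 = 16.
Hasse bound: |16 − (17+1)| = |-2| = 2 ≤ 2√17 ≈ 8.2462 ✓.


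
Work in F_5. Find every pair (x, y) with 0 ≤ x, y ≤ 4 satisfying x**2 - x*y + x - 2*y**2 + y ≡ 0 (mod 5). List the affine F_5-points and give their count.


Affine F_5-points: {(0, 0), (0, 3), (1, 1), (1, 4), (2, 3), (2, 4), (3, 2), (4, 0), (4, 1)}; count = 9.

For each of the 25 pairs (x, y) ∈ F_5², evaluate f(x, y) mod 5. Record the zeros.
  x = 0: [0↦0, 1↦4, 2↦4, 3↦0, 4↦2]  zeros at y ∈ {0, 3}
  x = 1: [0↦2, 1↦0, 2↦4, 3↦4, 4↦0]  zeros at y ∈ {1, 4}
  x = 2: [0↦1, 1↦3, 2↦1, 3↦0, 4↦0]  zeros at y ∈ {3, 4}
  x = 3: [0↦2, 1↦3, 2↦0, 3↦3, 4↦2]  zeros at y ∈ {2}
  x = 4: [0↦0, 1↦0, 2↦1, 3↦3, 4↦1]  zeros at y ∈ {0, 1}
Collecting zeros: affine points = {(0, 0), (0, 3), (1, 1), (1, 4), (2, 3), (2, 4), (3, 2), (4, 0), (4, 1)}.
Total count |C(F_5)_aff| = 9.


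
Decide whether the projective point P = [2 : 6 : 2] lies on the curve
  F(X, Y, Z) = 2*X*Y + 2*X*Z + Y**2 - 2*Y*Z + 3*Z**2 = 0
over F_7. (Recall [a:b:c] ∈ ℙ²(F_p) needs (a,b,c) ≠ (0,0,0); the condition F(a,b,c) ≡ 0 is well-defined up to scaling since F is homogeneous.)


F(2,6,2) ≡ 0 (mod 7); P is on the curve.

Evaluate F(2, 6, 2) term-by-term (mod 7).
  2*X*Y ↦ 2·2·6·1 = 24
  2*X*Z ↦ 2·2·1·2 = 8
  Y**2 ↦ 1·1·36·1 = 36
  -2*Y*Z ↦ -2·1·6·2 = -24
  3*Z**2 ↦ 3·1·1·4 = 12
Sum: F(2, 6, 2) = (24) + (8) + (36) + (-24) + (12) = 56.
Reducing mod 7: 56 ≡ 0 (mod 7).
Since F(a, b, c) ≡ 0 (mod 7), P lies on the curve.


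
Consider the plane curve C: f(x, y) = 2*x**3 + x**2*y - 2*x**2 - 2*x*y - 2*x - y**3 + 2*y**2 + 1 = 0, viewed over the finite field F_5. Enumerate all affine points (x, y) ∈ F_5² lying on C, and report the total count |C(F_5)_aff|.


Affine F_5-points: {(2, 0), (2, 2), (3, 1), (4, 2)}; count = 4.

For each of the 25 pairs (x, y) ∈ F_5², evaluate f(x, y) mod 5. Record the zeros.
  x = 0: [0↦1, 1↦2, 2↦1, 3↦2, 4↦4]  zeros at y ∈ ∅
  x = 1: [0↦4, 1↦4, 2↦2, 3↦2, 4↦3]  zeros at y ∈ ∅
  x = 2: [0↦0, 1↦1, 2↦0, 3↦1, 4↦3]  zeros at y ∈ {0, 2}
  x = 3: [0↦1, 1↦0, 2↦2, 3↦1, 4↦1]  zeros at y ∈ {1}
  x = 4: [0↦4, 1↦3, 2↦0, 3↦4, 4↦4]  zeros at y ∈ {2}
Collecting zeros: affine points = {(2, 0), (2, 2), (3, 1), (4, 2)}.
Total count |C(F_5)_aff| = 4.


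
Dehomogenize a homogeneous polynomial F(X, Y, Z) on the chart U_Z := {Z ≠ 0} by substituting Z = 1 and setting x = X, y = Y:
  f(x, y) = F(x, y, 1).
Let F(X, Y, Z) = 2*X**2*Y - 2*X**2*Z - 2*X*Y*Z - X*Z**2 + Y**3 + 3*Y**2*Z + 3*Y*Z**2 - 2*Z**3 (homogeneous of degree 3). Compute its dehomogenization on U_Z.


f(x, y) = 2*x**2*y - 2*x**2 - 2*x*y - x + y**3 + 3*y**2 + 3*y - 2

On U_Z we set Z = 1. Each monomial c·X^i·Y^j·Z^k in F becomes c·x^i·y^j·1^k = c·x^i·y^j.
Substituting Z = 1: F(X, Y, 1) = 2*x**2*y - 2*x**2 - 2*x*y - x + y**3 + 3*y**2 + 3*y - 2.
Note: deg(f) ≤ deg(F) = 3; strict inequality happens when F is divisible by Z (lost terms).


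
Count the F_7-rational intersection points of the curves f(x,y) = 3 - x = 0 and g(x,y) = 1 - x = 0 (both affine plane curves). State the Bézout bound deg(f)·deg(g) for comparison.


Common zeros: ∅; count = 0; Bézout bound = 1.

deg(f) = 1, deg(g) = 1, so Bézout bound = 1.
Scan x ∈ F_7. For each x, list the y ∈ F_7 with f(x, y) ≡ 0 and those with g(x, y) ≡ 0 (mod 7); the common zeros in that column are the intersection.
  x = 0: f ≡ 0 at y ∈ ∅; g ≡ 0 at y ∈ ∅; common: ∅.
  x = 1: f ≡ 0 at y ∈ ∅; g ≡ 0 at y ∈ {0, 1, 2, 3, 4, 5, 6}; common: ∅.
  x = 2: f ≡ 0 at y ∈ ∅; g ≡ 0 at y ∈ ∅; common: ∅.
  x = 3: f ≡ 0 at y ∈ {0, 1, 2, 3, 4, 5, 6}; g ≡ 0 at y ∈ ∅; common: ∅.
  x = 4: f ≡ 0 at y ∈ ∅; g ≡ 0 at y ∈ ∅; common: ∅.
  x = 5: f ≡ 0 at y ∈ ∅; g ≡ 0 at y ∈ ∅; common: ∅.
  x = 6: f ≡ 0 at y ∈ ∅; g ≡ 0 at y ∈ ∅; common: ∅.
Collecting: common zeros = ∅, so the count is 0.
Comparison with the Bézout bound: 0 ≤ 1 = deg(f)·deg(g), as expected for curves with no common component (the affine F_7-count falls short of the bound because intersections may lie at infinity, over extension fields, or carry multiplicity).


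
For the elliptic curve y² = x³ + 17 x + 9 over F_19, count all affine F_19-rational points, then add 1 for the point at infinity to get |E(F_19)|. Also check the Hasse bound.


Affine points = {(0, 3), (0, 16), (3, 7), (3, 12), (6, 2), (6, 17), (8, 7), (8, 12), (9, 6), (9, 13), (10, 1), (10, 18), (11, 8), (11, 11), (16, 8), (16, 11), (17, 9), (17, 10)}; affine count = 18; |E(F_19)| = 19.

Discriminant check: Δ ∝ 4a³ + 27b² = 4·17³ + 27·9² = 4·4913 + 27·81 ≡ 8 (mod 19). Nonzero ⇒ E is nonsingular.
For each x ∈ F_19, compute rhs = x³ + 17·x + 9 mod 19, then count y ∈ F_19 with y² ≡ rhs.
  x = 0: rhs = 9, matching y values: 3, 16 (2 points).
  x = 1: rhs = 8, matching y values: none (0 points).
  x = 2: rhs = 13, matching y values: none (0 points).
  x = 3: rhs = 11, matching y values: 7, 12 (2 points).
  x = 4: rhs = 8, matching y values: none (0 points).
  x = 5: rhs = 10, matching y values: none (0 points).
  x = 6: rhs = 4, matching y values: 2, 17 (2 points).
  x = 7: rhs = 15, matching y values: none (0 points).
  x = 8: rhs = 11, matching y values: 7, 12 (2 points).
  x = 9: rhs = 17, matching y values: 6, 13 (2 points).
  x = 10: rhs = 1, matching y values: 1, 18 (2 points).
  x = 11: rhs = 7, matching y values: 8, 11 (2 points).
  x = 12: rhs = 3, matching y values: none (0 points).
  x = 13: rhs = 14, matching y values: none (0 points).
  x = 14: rhs = 8, matching y values: none (0 points).
  x = 15: rhs = 10, matching y values: none (0 points).
  x = 16: rhs = 7, matching y values: 8, 11 (2 points).
  x = 17: rhs = 5, matching y values: 9, 10 (2 points).
  x = 18: rhs = 10, matching y values: none (0 points).
Total affine count: 18.
Full point count |E(F_19)| = 18 + 1 = 19.
Hasse bound: |19 − (19+1)| = |-1| = 1 ≤ 2√19 ≈ 8.7178 ✓.


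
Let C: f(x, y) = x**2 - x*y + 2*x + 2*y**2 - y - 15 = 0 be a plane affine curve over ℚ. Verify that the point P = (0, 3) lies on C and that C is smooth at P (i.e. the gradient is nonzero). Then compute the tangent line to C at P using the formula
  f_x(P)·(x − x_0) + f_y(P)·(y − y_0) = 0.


Tangent line at P: -x + 11*y - 33 = 0.

Step 1: f(0, 3) = 0, so P lies on C.
Step 2: partial derivatives
  f_x(x, y) = 2*x - y + 2, f_y(x, y) = -x + 4*y - 1.
  f_x(P) = -1, f_y(P) = 11 (gradient nonzero, so P is smooth).
Step 3: tangent line at P: -1·(x − 0) + 11·(y − 3) = 0.
Expanding: -x + 11*y - 33 = 0.


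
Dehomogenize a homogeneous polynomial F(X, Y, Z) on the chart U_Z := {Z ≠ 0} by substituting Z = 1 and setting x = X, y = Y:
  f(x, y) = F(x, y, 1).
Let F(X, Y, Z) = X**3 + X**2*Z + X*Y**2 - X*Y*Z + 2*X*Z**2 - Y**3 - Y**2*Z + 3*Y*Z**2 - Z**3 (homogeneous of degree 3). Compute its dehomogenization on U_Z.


f(x, y) = x**3 + x**2 + x*y**2 - x*y + 2*x - y**3 - y**2 + 3*y - 1

On U_Z we set Z = 1. Each monomial c·X^i·Y^j·Z^k in F becomes c·x^i·y^j·1^k = c·x^i·y^j.
Substituting Z = 1: F(X, Y, 1) = x**3 + x**2 + x*y**2 - x*y + 2*x - y**3 - y**2 + 3*y - 1.
Note: deg(f) ≤ deg(F) = 3; strict inequality happens when F is divisible by Z (lost terms).


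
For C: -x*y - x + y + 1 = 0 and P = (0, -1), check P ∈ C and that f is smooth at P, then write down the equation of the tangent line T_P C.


Tangent line at P: y + 1 = 0.

Step 1: f(0, -1) = 0, so P lies on C.
Step 2: partial derivatives
  f_x(x, y) = -y - 1, f_y(x, y) = 1 - x.
  f_x(P) = 0, f_y(P) = 1 (gradient nonzero, so P is smooth).
Step 3: tangent line at P: 0·(x − 0) + 1·(y − -1) = 0.
Expanding: y + 1 = 0.


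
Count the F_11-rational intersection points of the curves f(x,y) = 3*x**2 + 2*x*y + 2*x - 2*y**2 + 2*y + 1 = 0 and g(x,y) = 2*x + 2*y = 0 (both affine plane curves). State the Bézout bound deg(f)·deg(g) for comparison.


Common zeros: {(1, 10), (10, 1)}; count = 2; Bézout bound = 2.

deg(f) = 2, deg(g) = 1, so Bézout bound = 2.
Scan x ∈ F_11. For each x, list the y ∈ F_11 with f(x, y) ≡ 0 and those with g(x, y) ≡ 0 (mod 11); the common zeros in that column are the intersection.
  x = 0: f ≡ 0 at y ∈ {3, 9}; g ≡ 0 at y ∈ {0}; common: ∅.
  x = 1: f ≡ 0 at y ∈ {3, 10}; g ≡ 0 at y ∈ {10}; common: {10}.
  x = 2: f ≡ 0 at y ∈ ∅; g ≡ 0 at y ∈ {9}; common: ∅.
  x = 3: f ≡ 0 at y ∈ ∅; g ≡ 0 at y ∈ {8}; common: ∅.
  x = 4: f ≡ 0 at y ∈ ∅; g ≡ 0 at y ∈ {7}; common: ∅.
  x = 5: f ≡ 0 at y ∈ ∅; g ≡ 0 at y ∈ {6}; common: ∅.
  x = 6: f ≡ 0 at y ∈ {0, 7}; g ≡ 0 at y ∈ {5}; common: ∅.
  x = 7: f ≡ 0 at y ∈ {1, 7}; g ≡ 0 at y ∈ {4}; common: ∅.
  x = 8: f ≡ 0 at y ∈ {0, 9}; g ≡ 0 at y ∈ {3}; common: ∅.
  x = 9: f ≡ 0 at y ∈ ∅; g ≡ 0 at y ∈ {2}; common: ∅.
  x = 10: f ≡ 0 at y ∈ {1, 10}; g ≡ 0 at y ∈ {1}; common: {1}.
Collecting: common zeros = {(1, 10), (10, 1)}, so the count is 2.
Comparison with the Bézout bound: 2 ≤ 2 = deg(f)·deg(g), as expected for curves with no common component (the bound is attained).


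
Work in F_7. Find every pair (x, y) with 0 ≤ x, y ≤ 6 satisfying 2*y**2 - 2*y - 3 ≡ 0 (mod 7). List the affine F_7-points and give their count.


Affine F_7-points: {(0, 4), (1, 4), (2, 4), (3, 4), (4, 4), (5, 4), (6, 4)}; count = 7.

For each of the 49 pairs (x, y) ∈ F_7², evaluate f(x, y) mod 7. Record the zeros.
  x = 0: [0↦4, 1↦4, 2↦1, 3↦2, 4↦0, 5↦2, 6↦1]  zeros at y ∈ {4}
  x = 1: [0↦4, 1↦4, 2↦1, 3↦2, 4↦0, 5↦2, 6↦1]  zeros at y ∈ {4}
  x = 2: [0↦4, 1↦4, 2↦1, 3↦2, 4↦0, 5↦2, 6↦1]  zeros at y ∈ {4}
  x = 3: [0↦4, 1↦4, 2↦1, 3↦2, 4↦0, 5↦2, 6↦1]  zeros at y ∈ {4}
  x = 4: [0↦4, 1↦4, 2↦1, 3↦2, 4↦0, 5↦2, 6↦1]  zeros at y ∈ {4}
  x = 5: [0↦4, 1↦4, 2↦1, 3↦2, 4↦0, 5↦2, 6↦1]  zeros at y ∈ {4}
  x = 6: [0↦4, 1↦4, 2↦1, 3↦2, 4↦0, 5↦2, 6↦1]  zeros at y ∈ {4}
Collecting zeros: affine points = {(0, 4), (1, 4), (2, 4), (3, 4), (4, 4), (5, 4), (6, 4)}.
Total count |C(F_7)_aff| = 7.


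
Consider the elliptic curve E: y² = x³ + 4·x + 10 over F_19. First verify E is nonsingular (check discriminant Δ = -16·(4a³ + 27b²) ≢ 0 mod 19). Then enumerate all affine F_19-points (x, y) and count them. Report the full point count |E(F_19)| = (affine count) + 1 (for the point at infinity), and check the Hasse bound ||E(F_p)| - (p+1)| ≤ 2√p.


Affine points = {(2, 8), (2, 11), (3, 7), (3, 12), (7, 1), (7, 18), (10, 9), (10, 10), (11, 6), (11, 13), (12, 0), (13, 6), (13, 13), (14, 6), (14, 13), (15, 5), (15, 14), (16, 3), (16, 16), (18, 9), (18, 10)}; affine count = 21; |E(F_19)| = 22.

Discriminant check: Δ ∝ 4a³ + 27b² = 4·4³ + 27·10² = 4·64 + 27·100 ≡ 11 (mod 19). Nonzero ⇒ E is nonsingular.
For each x ∈ F_19, compute rhs = x³ + 4·x + 10 mod 19, then count y ∈ F_19 with y² ≡ rhs.
  x = 0: rhs = 10, matching y values: none (0 points).
  x = 1: rhs = 15, matching y values: none (0 points).
  x = 2: rhs = 7, matching y values: 8, 11 (2 points).
  x = 3: rhs = 11, matching y values: 7, 12 (2 points).
  x = 4: rhs = 14, matching y values: none (0 points).
  x = 5: rhs = 3, matching y values: none (0 points).
  x = 6: rhs = 3, matching y values: none (0 points).
  x = 7: rhs = 1, matching y values: 1, 18 (2 points).
  x = 8: rhs = 3, matching y values: none (0 points).
  x = 9: rhs = 15, matching y values: none (0 points).
  x = 10: rhs = 5, matching y values: 9, 10 (2 points).
  x = 11: rhs = 17, matching y values: 6, 13 (2 points).
  x = 12: rhs = 0, matching y values: 0 (1 points).
  x = 13: rhs = 17, matching y values: 6, 13 (2 points).
  x = 14: rhs = 17, matching y values: 6, 13 (2 points).
  x = 15: rhs = 6, matching y values: 5, 14 (2 points).
  x = 16: rhs = 9, matching y values: 3, 16 (2 points).
  x = 17: rhs = 13, matching y values: none (0 points).
  x = 18: rhs = 5, matching y values: 9, 10 (2 points).
Total affine count: 21.
Full point count |E(F_19)| = 21 + 1 = 22.
Hasse bound: |22 − (19+1)| = |2| = 2 ≤ 2√19 ≈ 8.7178 ✓.


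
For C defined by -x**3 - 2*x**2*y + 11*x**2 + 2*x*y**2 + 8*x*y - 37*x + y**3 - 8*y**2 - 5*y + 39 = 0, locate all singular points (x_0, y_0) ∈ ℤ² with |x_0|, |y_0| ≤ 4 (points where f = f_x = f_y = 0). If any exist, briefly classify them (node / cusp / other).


Singular points: {(3, 1)}; classification: cusp.

Compute partial derivatives:
  f_x = -3*x**2 - 4*x*y + 22*x + 2*y**2 + 8*y - 37.
  f_y = -2*x**2 + 4*x*y + 8*x + 3*y**2 - 16*y - 5.
Scan x_0 ∈ {−4, ..., 4}. For each x_0, f_y(x_0, y) is a polynomial in y; find its integer roots y ∈ {−4, ..., 4}, then test f_x and f at those candidates.
  x = -4: f_y(-4, y) = 3*y**2 - 32*y - 69; no integer root y with |y| ≤ 4.
  x = -3: f_y(-3, y) = 3*y**2 - 28*y - 47; no integer root y with |y| ≤ 4.
  x = -2: f_y(-2, y) = 3*y**2 - 24*y - 29; no integer root y with |y| ≤ 4.
  x = -1: f_y(-1, y) = 3*y**2 - 20*y - 15; no integer root y with |y| ≤ 4.
  x = 0: f_y(0, y) = 3*y**2 - 16*y - 5; no integer root y with |y| ≤ 4.
  x = 1: f_y(1, y) = 3*y**2 - 12*y + 1; no integer root y with |y| ≤ 4.
  x = 2: f_y(2, y) = 3*y**2 - 8*y + 3; no integer root y with |y| ≤ 4.
  x = 3: f_y(3, y) = 3*y**2 - 4*y + 1; vanishes at y ∈ {1}. (3, 1): f_x = 0, f = 0 — SINGULAR.
  x = 4: f_y(4, y) = 3*y**2 - 5; no integer root y with |y| ≤ 4.
Only singular point on the grid: (3, 1).
Classify: substitute x = 3 + u, y = 1 + v and expand: f = -u**3 - 2*u**2*v + 2*u*v**2 + v**3 + v**2.
No constant or linear terms (consistent with a singular point). Quadratic part: v**2. Cubic part: -u**3 - 2*u**2*v + 2*u*v**2 + v**3.
The quadratic part v**2 is a perfect square, so there is a single (double) tangent line v = 0, i.e. y = 1. Restricting the cubic part to that line (v = 0) leaves -u**3 ≠ 0, so f is not divisible by v and the branch is v² ≈ u**3 to lowest order — this is a cusp.
Classification: cusp.
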